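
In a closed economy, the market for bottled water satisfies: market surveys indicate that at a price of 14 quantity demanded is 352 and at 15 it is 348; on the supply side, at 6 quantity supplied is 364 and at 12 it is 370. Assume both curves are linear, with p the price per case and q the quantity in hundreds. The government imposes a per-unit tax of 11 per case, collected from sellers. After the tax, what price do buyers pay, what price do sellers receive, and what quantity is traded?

Buyers pay 12.2; sellers receive 1.2; quantity = 359.2.

Demand slope: (348 − 352)/(15 − 14) = -4, so qd = 408 − 4p.
Supply slope: (370 − 364)/(12 − 6) = 1, so qs = p + 358.
Without the tax, 408 − 4p = p + 358 gives 5p = 50, so p* = 10 and q* = 368.
With the tax collected from sellers, supply shifts: qs = (p − 11) + 358.
Solving gives q = 359.2 with buyers paying 12.2 and sellers receiving 1.2 (the 11 wedge).
The less price-elastic side of the market bears the larger share of a per-unit tax.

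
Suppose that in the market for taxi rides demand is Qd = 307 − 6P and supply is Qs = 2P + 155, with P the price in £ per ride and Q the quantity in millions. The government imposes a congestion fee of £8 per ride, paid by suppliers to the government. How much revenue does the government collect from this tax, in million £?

Without the tax, 307 − 6P = 2P + 155 gives 8P = 152, so P* = £19 and Q* = 193.
With the tax collected from suppliers, supply shifts: Qs = 2(P − 8) + 155.
New equilibrium: buyers pay £21, suppliers receive £13, Q = 181. (Wedge: Pb − Ps = 8.)
Revenue = t · Q = 8 · 181 = £1448.

Tax revenue = £1448 million.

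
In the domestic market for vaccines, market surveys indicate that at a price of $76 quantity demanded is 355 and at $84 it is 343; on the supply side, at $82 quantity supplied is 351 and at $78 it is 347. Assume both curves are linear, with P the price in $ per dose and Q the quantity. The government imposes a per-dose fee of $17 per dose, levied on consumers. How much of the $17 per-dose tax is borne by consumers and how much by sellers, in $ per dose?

Demand slope: (343 − 355)/(84 − 76) = -1.5, so Qd = 469 − 1.5P.
Supply slope: (347 − 351)/(78 − 82) = 1, so Qs = P + 269.
Without the tax, 469 − 1.5P = P + 269 gives 2.5P = 200, so P* = $80 and Q* = 349.
With the tax collected from consumers, demand (in seller-price terms) shifts: Qd = 469 − 1.5(P + 17).
Solving gives Q = 338.8 with consumers paying $86.8 and sellers receiving $69.8 (the $17 wedge).
Burden on consumers: $6.8; on sellers: $10.2. (They sum to $17.)
The less price-elastic side of the market bears the larger share of a per-unit tax.

Consumers bear $6.8 per dose; sellers bear $10.2 per dose.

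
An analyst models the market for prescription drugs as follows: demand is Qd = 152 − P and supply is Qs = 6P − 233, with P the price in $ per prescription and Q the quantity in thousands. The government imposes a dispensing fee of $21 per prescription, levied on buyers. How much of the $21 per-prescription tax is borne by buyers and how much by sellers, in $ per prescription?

Buyers bear $18 per prescription; sellers bear $3 per prescription.

Before the tax: set 152 − P = 6P − 233 → P* = $55, Q* = 97.
With the tax collected from buyers, demand (in seller-price terms) shifts: Qd = 152 − (P + 21).
Solving gives Q = 79 with buyers paying $73 and sellers receiving $52 (the $21 wedge).
Burden on buyers: $18; on sellers: $3. (They sum to $21.)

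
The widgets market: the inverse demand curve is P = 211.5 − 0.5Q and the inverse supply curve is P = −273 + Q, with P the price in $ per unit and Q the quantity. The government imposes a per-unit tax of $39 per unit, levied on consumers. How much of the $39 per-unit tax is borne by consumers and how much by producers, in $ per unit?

Inverting to Q(P) form: Qd = 423 − 2P; Qs = P + 273.
Before the tax: set 423 − 2P = P + 273 → P* = $50, Q* = 323.
With the tax collected from consumers, demand (in seller-price terms) shifts: Qd = 423 − 2(P + 39).
Solving gives Q = 297 with consumers paying $63 and producers receiving $24 (the $39 wedge).
Burden on consumers: $13; on producers: $26. (They sum to $39.)
The less price-elastic side of the market bears the larger share of a per-unit tax.

Consumers bear $13 per unit; producers bear $26 per unit.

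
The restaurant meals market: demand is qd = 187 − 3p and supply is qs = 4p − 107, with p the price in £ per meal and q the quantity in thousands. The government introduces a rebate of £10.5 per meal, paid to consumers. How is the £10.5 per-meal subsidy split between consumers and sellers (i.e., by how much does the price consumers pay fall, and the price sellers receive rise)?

Consumers gain £6 per meal; sellers gain £4.5 per meal.

Without the subsidy, 187 − 3p = 4p − 107 gives 7p = 294, so p* = £42 and q* = 61.
With a per-unit subsidy paid to consumers, each effectively pays p − 10.5, so demand becomes qd = 187 − 3(p − 10.5).
Solving gives q = 79 with consumers paying £36 and sellers receiving £46.5 (the £10.5 wedge).
Gain to consumers: £6; to sellers: £4.5. (They sum to £10.5.)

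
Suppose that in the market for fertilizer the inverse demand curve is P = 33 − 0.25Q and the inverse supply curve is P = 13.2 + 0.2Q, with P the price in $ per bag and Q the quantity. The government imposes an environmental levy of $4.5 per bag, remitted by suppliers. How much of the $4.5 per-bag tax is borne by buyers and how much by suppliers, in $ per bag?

Inverting to Q(P) form: Qd = 132 − 4P; Qs = 5P − 66.
Before the tax: set 132 − 4P = 5P − 66 → P* = $22, Q* = 44.
With the tax collected from suppliers, supply shifts: Qs = 5(P − 4.5) − 66.
New equilibrium: buyers pay $24.5, suppliers receive $20, Q = 34. (Wedge: Pb − Ps = 4.5.)
Burden on buyers: $2.5; on suppliers: $2. (They sum to $4.5.)
The less price-elastic side of the market bears the larger share of a per-unit tax.

Buyers bear $2.5 per bag; suppliers bear $2 per bag.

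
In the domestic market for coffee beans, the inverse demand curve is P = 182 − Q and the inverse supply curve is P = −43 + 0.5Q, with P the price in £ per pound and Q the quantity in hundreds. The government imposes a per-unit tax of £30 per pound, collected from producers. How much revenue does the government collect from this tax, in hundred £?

Rewrite in direct form: Qd = 182 − P and Qs = 2P + 86.
Without the tax, 182 − P = 2P + 86 gives 3P = 96, so P* = £32 and Q* = 150.
With the tax collected from producers, supply shifts: Qs = 2(P − 30) + 86.
New equilibrium: consumers pay £52, producers receive £22, Q = 130. (Wedge: Pb − Ps = 30.)
Revenue = t · Q = 30 · 130 = £3900.

Tax revenue = £3900 hundred.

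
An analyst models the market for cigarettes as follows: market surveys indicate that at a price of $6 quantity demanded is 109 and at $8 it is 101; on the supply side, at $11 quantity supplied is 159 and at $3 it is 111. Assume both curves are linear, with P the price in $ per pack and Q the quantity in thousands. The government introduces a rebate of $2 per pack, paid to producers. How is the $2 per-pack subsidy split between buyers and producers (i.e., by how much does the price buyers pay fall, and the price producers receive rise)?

Demand slope: (101 − 109)/(8 − 6) = -4, so Qd = 133 − 4P.
Supply slope: (111 − 159)/(3 − 11) = 6, so Qs = 6P + 93.
Without the subsidy, 133 − 4P = 6P + 93 gives 10P = 40, so P* = $4 and Q* = 117.
With a per-unit subsidy paid to producers, each receives P + 2 per unit sold, so supply becomes Qs = 6(P + 2) + 93.
Solving gives Q = 121.8 with buyers paying $2.8 and producers receiving $4.8 (the $2 wedge).
Gain to buyers: $1.2; to producers: $0.8. (They sum to $2.)

Buyers gain $1.2 per pack; producers gain $0.8 per pack.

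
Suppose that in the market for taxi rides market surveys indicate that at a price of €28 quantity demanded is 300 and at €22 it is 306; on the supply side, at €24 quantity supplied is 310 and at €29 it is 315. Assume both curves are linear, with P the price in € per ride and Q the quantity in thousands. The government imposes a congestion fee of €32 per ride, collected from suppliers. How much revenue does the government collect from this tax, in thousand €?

Tax revenue = €9312 thousand.

Demand slope: (306 − 300)/(22 − 28) = -1, so Qd = 328 − P.
Supply slope: (315 − 310)/(29 − 24) = 1, so Qs = P + 286.
Without the tax, 328 − P = P + 286 gives 2P = 42, so P* = €21 and Q* = 307.
With the tax collected from suppliers, supply shifts: Qs = (P − 32) + 286.
New equilibrium: buyers pay €37, suppliers receive €5, Q = 291. (Wedge: Pb − Ps = 32.)
Revenue = t · Q = 32 · 291 = €9312.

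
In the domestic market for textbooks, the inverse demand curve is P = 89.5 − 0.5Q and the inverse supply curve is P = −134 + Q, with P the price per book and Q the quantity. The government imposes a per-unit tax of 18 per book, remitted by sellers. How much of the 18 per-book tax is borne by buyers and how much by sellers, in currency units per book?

Inverting to Q(P) form: Qd = 179 − 2P; Qs = P + 134.
Before the tax: set 179 − 2P = P + 134 → P* = 15, Q* = 149.
With the tax collected from sellers, supply shifts: Qs = (P − 18) + 134.
Solving gives Q = 137 with buyers paying 21 and sellers receiving 3 (the 18 wedge).
Burden on buyers: 6; on sellers: 12. (They sum to 18.)

Buyers bear 6 per book; sellers bear 12 per book.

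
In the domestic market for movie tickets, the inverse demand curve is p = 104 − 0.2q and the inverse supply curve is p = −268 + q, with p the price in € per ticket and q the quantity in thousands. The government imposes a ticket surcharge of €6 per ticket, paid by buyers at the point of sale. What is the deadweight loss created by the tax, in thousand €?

Deadweight loss = €15 thousand.

Rewrite in direct form: qd = 520 − 5p and qs = p + 268.
Without the tax, 520 − 5p = p + 268 gives 6p = 252, so p* = €42 and q* = 310.
With the tax collected from buyers, demand (in seller-price terms) shifts: qd = 520 − 5(p + 6).
Solving gives q = 305 with buyers paying €43 and sellers receiving €37 (the €6 wedge).
Quantity falls by |ΔQ| = |310 − 305| = 5.
DWL = ½ · t · |ΔQ| = ½ · 6 · 5 = €15.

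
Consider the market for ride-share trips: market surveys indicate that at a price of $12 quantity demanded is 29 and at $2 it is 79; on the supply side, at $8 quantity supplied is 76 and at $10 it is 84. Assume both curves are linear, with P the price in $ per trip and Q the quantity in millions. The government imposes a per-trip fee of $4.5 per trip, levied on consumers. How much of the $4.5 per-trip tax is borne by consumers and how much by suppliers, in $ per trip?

Consumers bear $2 per trip; suppliers bear $2.5 per trip.

Demand slope: (79 − 29)/(2 − 12) = -5, so Qd = 89 − 5P.
Supply slope: (84 − 76)/(10 − 8) = 4, so Qs = 4P + 44.
Without the tax, 89 − 5P = 4P + 44 gives 9P = 45, so P* = $5 and Q* = 64.
With the tax collected from consumers, demand (in seller-price terms) shifts: Qd = 89 − 5(P + 4.5).
New equilibrium: consumers pay $7, suppliers receive $2.5, Q = 54. (Wedge: Pb − Ps = 4.5.)
Burden on consumers: $2; on suppliers: $2.5. (They sum to $4.5.)
The less price-elastic side of the market bears the larger share of a per-unit tax.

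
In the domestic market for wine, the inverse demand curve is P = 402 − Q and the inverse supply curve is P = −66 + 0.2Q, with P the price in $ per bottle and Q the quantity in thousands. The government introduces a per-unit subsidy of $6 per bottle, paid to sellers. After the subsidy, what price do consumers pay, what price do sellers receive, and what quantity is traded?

Consumers pay $7; sellers receive $13; quantity = 395.

Inverting to Q(P) form: Qd = 402 − P; Qs = 5P + 330.
Without the subsidy, 402 − P = 5P + 330 gives 6P = 72, so P* = $12 and Q* = 390.
With a per-unit subsidy paid to sellers, each receives P + 6 per unit sold, so supply becomes Qs = 5(P + 6) + 330.
Solving gives Q = 395 with consumers paying $7 and sellers receiving $13 (the $6 wedge).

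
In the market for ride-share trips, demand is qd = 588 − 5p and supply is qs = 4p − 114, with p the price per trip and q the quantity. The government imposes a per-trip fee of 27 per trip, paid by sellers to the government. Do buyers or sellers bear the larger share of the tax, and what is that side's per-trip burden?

Before the tax: set 588 − 5p = 4p − 114 → p* = 78, q* = 198.
With the tax collected from sellers, supply shifts: qs = 4(p − 27) − 114.
Solving gives q = 138 with buyers paying 90 and sellers receiving 63 (the 27 wedge).
Per-trip burden: buyers 12, sellers 15.
Sellers take the larger share because supply is less price-elastic here (demand slope 5 vs supply slope 4).
The less price-elastic side of the market bears the larger share of a per-unit tax.

Sellers bear the larger share: 15 per trip.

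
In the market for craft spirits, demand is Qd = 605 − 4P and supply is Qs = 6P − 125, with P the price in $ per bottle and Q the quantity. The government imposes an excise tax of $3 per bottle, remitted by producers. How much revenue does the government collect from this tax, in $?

Without the tax, 605 − 4P = 6P − 125 gives 10P = 730, so P* = $73 and Q* = 313.
With the tax collected from producers, supply shifts: Qs = 6(P − 3) − 125.
Solving gives Q = 305.8 with consumers paying $74.8 and producers receiving $71.8 (the $3 wedge).
Revenue = t · Q = 3 · 305.8 = $917.4.

Tax revenue = $917.4.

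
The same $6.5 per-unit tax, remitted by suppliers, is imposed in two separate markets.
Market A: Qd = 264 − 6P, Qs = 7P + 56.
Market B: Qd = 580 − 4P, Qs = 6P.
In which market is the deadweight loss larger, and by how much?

Market A, by $17.55.

Market A: pre-tax P* = $16, Q* = 168; post-tax Q = 147; deadweight loss = $68.25.
Market B: pre-tax P* = $58, Q* = 348; post-tax Q = 332.4; deadweight loss = $50.7.
Difference: $68.25 vs $50.7 → market A is larger by $17.55.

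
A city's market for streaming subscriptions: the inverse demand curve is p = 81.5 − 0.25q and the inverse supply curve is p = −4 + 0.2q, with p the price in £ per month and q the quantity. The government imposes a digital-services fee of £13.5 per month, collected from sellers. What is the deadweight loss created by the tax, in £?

Inverting to q(p) form: qd = 326 − 4p; qs = 5p + 20.
Without the tax, 326 − 4p = 5p + 20 gives 9p = 306, so p* = £34 and q* = 190.
With the tax collected from sellers, supply shifts: qs = 5(p − 13.5) + 20.
Solving gives q = 160 with buyers paying £41.5 and sellers receiving £28 (the £13.5 wedge).
Quantity falls by |ΔQ| = |190 − 160| = 30.
DWL = ½ · t · |ΔQ| = ½ · 13.5 · 30 = £202.5.

Deadweight loss = £202.5.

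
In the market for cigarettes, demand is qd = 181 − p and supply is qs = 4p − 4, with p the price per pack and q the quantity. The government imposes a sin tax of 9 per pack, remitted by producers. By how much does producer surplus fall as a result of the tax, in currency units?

Without the tax, 181 − p = 4p − 4 gives 5p = 185, so p* = 37 and q* = 144.
With the tax collected from producers, supply shifts: qs = 4(p − 9) − 4.
Solving gives q = 136.8 with consumers paying 44.2 and producers receiving 35.2 (the 9 wedge).
ΔPS is the trapezoid between Q = 136.8 and Q = 144 of height 1.8: ½ · (144 + 136.8) · 1.8 = 252.72.

Producer surplus falls by 252.72.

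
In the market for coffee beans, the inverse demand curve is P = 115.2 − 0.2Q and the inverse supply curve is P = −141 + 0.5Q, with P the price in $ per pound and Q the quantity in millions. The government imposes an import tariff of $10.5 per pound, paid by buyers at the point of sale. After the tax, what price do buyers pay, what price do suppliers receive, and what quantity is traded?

Rewrite in direct form: Qd = 576 − 5P and Qs = 2P + 282.
Before the tax: set 576 − 5P = 2P + 282 → P* = $42, Q* = 366.
With the tax collected from buyers, demand (in seller-price terms) shifts: Qd = 576 − 5(P + 10.5).
New equilibrium: buyers pay $45, suppliers receive $34.5, Q = 351. (Wedge: Pb − Ps = 10.5.)

Buyers pay $45; suppliers receive $34.5; quantity = 351.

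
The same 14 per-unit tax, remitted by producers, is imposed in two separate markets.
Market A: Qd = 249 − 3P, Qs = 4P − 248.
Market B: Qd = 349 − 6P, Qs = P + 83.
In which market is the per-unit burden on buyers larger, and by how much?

Market A, by 6.

Market A: pre-tax P* = 71, Q* = 36; post-tax Q = 12; per-unit burden on buyers = 8.
Market B: pre-tax P* = 38, Q* = 121; post-tax Q = 109; per-unit burden on buyers = 2.
Difference: 8 vs 2 → market A is larger by 6.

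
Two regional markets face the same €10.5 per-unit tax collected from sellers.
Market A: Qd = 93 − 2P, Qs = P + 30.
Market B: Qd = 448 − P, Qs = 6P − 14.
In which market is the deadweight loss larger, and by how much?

Market A: pre-tax P* = €21, Q* = 51; post-tax Q = 44; deadweight loss = €36.75.
Market B: pre-tax P* = €66, Q* = 382; post-tax Q = 373; deadweight loss = €47.25.
Difference: €36.75 vs €47.25 → market B is larger by €10.5.

Market B, by €10.5.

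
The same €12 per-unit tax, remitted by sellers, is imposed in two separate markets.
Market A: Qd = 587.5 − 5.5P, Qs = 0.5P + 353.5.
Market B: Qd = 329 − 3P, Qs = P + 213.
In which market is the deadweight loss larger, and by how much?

Market B, by €21.

Market A: pre-tax P* = €39, Q* = 373; post-tax Q = 367.5; deadweight loss = €33.
Market B: pre-tax P* = €29, Q* = 242; post-tax Q = 233; deadweight loss = €54.
Difference: €33 vs €54 → market B is larger by €21.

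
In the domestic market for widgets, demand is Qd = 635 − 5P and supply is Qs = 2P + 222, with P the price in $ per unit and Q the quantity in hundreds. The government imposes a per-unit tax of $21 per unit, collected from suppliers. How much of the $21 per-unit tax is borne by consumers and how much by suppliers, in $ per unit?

Without the tax, 635 − 5P = 2P + 222 gives 7P = 413, so P* = $59 and Q* = 340.
With the tax collected from suppliers, supply shifts: Qs = 2(P − 21) + 222.
Solving gives Q = 310 with consumers paying $65 and suppliers receiving $44 (the $21 wedge).
Burden on consumers: $6; on suppliers: $15. (They sum to $21.)

Consumers bear $6 per unit; suppliers bear $15 per unit.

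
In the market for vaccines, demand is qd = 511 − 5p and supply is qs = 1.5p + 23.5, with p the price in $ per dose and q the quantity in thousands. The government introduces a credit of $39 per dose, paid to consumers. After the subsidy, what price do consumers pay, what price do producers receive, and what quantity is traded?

Before the subsidy: set 511 − 5p = 1.5p + 23.5 → p* = $75, q* = 136.
With a per-unit subsidy paid to consumers, each effectively pays p − 39, so demand becomes qd = 511 − 5(p − 39).
Solving gives q = 181 with consumers paying $66 and producers receiving $105 (the $39 wedge).

Consumers pay $66; producers receive $105; quantity = 181.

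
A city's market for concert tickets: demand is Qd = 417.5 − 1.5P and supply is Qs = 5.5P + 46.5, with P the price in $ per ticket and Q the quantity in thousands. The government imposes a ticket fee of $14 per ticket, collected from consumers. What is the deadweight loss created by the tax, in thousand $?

Deadweight loss = $115.5 thousand.

Before the tax: set 417.5 − 1.5P = 5.5P + 46.5 → P* = $53, Q* = 338.
With the tax collected from consumers, demand (in seller-price terms) shifts: Qd = 417.5 − 1.5(P + 14).
Solving gives Q = 321.5 with consumers paying $64 and producers receiving $50 (the $14 wedge).
Quantity falls by |ΔQ| = |338 − 321.5| = 16.5.
DWL = ½ · t · |ΔQ| = ½ · 14 · 16.5 = $115.5.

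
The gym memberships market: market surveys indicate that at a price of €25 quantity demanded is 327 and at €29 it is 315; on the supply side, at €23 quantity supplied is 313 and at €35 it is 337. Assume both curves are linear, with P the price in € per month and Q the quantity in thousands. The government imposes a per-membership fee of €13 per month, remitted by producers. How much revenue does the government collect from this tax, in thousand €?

Tax revenue = €3970.2 thousand.

Demand slope: (315 − 327)/(29 − 25) = -3, so Qd = 402 − 3P.
Supply slope: (337 − 313)/(35 − 23) = 2, so Qs = 2P + 267.
Without the tax, 402 − 3P = 2P + 267 gives 5P = 135, so P* = €27 and Q* = 321.
With the tax collected from producers, supply shifts: Qs = 2(P − 13) + 267.
Solving gives Q = 305.4 with consumers paying €32.2 and producers receiving €19.2 (the €13 wedge).
Revenue = t · Q = 13 · 305.4 = €3970.2.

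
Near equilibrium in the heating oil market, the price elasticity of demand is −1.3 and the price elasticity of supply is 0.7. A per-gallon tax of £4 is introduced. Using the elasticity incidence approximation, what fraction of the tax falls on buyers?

Incidence ratio: buyers' share ≈ εs / (εs + |εd|) = 0.7 / (0.7 + 1.3) = 0.35.
Supply is the less elastic side, so buyers bear the smaller share.

Buyers' share ≈ 0.35.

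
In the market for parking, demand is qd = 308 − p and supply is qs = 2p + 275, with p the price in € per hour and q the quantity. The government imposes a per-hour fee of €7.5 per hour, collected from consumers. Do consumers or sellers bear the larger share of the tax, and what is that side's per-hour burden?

Consumers bear the larger share: €5 per hour.

Before the tax: set 308 − p = 2p + 275 → p* = €11, q* = 297.
With the tax collected from consumers, demand (in seller-price terms) shifts: qd = 308 − (p + 7.5).
New equilibrium: consumers pay €16, sellers receive €8.5, q = 292. (Wedge: pb − ps = 7.5.)
Per-hour burden: consumers €5, sellers €2.5.
Consumers take the larger share because demand is less price-elastic here (demand slope 1 vs supply slope 2).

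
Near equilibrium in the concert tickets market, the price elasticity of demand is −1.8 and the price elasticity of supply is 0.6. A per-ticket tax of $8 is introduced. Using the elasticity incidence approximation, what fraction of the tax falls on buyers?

Incidence ratio: buyers' share ≈ εs / (εs + |εd|) = 0.6 / (0.6 + 1.8) = 0.25.
Supply is the less elastic side, so buyers bear the smaller share.

Buyers' share ≈ 0.25.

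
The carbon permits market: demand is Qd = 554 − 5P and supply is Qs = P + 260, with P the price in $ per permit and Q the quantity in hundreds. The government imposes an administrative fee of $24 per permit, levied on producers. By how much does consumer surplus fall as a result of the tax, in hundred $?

Before the tax: set 554 − 5P = P + 260 → P* = $49, Q* = 309.
With the tax collected from producers, supply shifts: Qs = (P − 24) + 260.
New equilibrium: buyers pay $53, producers receive $29, Q = 289. (Wedge: Pb − Ps = 24.)
ΔCS is the trapezoid between Q = 289 and Q = 309 of height $4: ½ · (309 + 289) · 4 = $1196.

Consumer surplus falls by $1196 hundred.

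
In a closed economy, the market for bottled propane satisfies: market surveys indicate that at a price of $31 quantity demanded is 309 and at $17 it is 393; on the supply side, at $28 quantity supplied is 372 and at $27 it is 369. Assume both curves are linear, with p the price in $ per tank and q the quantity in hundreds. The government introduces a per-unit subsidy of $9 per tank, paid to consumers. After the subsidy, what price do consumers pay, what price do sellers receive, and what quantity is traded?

Demand slope: (393 − 309)/(17 − 31) = -6, so qd = 495 − 6p.
Supply slope: (369 − 372)/(27 − 28) = 3, so qs = 3p + 288.
Without the subsidy, 495 − 6p = 3p + 288 gives 9p = 207, so p* = $23 and q* = 357.
With a per-unit subsidy paid to consumers, each effectively pays p − 9, so demand becomes qd = 495 − 6(p − 9).
Solving gives q = 375 with consumers paying $20 and sellers receiving $29 (the $9 wedge).

Consumers pay $20; sellers receive $29; quantity = 375.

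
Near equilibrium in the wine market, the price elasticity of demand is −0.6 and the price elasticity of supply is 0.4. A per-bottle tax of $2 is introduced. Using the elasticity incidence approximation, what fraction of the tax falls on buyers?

Incidence ratio: buyers' share ≈ εs / (εs + |εd|) = 0.4 / (0.4 + 0.6) = 0.4.
Supply is the less elastic side, so buyers bear the smaller share.

Buyers' share ≈ 0.4.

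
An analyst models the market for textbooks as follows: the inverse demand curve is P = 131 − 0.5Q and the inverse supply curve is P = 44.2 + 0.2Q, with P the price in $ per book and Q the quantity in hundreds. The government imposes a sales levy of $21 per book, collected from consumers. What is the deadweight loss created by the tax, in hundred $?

Inverting to Q(P) form: Qd = 262 − 2P; Qs = 5P − 221.
Before the tax: set 262 − 2P = 5P − 221 → P* = $69, Q* = 124.
With the tax collected from consumers, demand (in seller-price terms) shifts: Qd = 262 − 2(P + 21).
Solving gives Q = 94 with consumers paying $84 and sellers receiving $63 (the $21 wedge).
Quantity falls by |ΔQ| = |124 − 94| = 30.
DWL = ½ · t · |ΔQ| = ½ · 21 · 30 = $315.

Deadweight loss = $315 hundred.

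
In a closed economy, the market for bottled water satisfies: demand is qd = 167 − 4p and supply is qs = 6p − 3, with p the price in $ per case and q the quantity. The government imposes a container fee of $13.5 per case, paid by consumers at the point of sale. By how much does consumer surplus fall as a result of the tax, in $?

Before the tax: set 167 − 4p = 6p − 3 → p* = $17, q* = 99.
With the tax collected from consumers, demand (in seller-price terms) shifts: qd = 167 − 4(p + 13.5).
New equilibrium: consumers pay $25.1, sellers receive $11.6, q = 66.6. (Wedge: pb − ps = 13.5.)
ΔCS is the trapezoid between Q = 66.6 and Q = 99 of height $8.1: ½ · (99 + 66.6) · 8.1 = $670.68.

Consumer surplus falls by $670.68.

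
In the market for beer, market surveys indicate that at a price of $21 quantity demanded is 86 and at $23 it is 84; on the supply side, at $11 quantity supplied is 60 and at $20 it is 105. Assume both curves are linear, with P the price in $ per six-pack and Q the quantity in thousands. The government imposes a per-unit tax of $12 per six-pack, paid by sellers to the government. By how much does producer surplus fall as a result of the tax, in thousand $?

Demand slope: (84 − 86)/(23 − 21) = -1, so Qd = 107 − P.
Supply slope: (105 − 60)/(20 − 11) = 5, so Qs = 5P + 5.
Without the tax, 107 − P = 5P + 5 gives 6P = 102, so P* = $17 and Q* = 90.
With the tax collected from sellers, supply shifts: Qs = 5(P − 12) + 5.
Solving gives Q = 80 with buyers paying $27 and sellers receiving $15 (the $12 wedge).
ΔPS is the trapezoid between Q = 80 and Q = 90 of height $2: ½ · (90 + 80) · 2 = $170.

Producer surplus falls by $170 thousand.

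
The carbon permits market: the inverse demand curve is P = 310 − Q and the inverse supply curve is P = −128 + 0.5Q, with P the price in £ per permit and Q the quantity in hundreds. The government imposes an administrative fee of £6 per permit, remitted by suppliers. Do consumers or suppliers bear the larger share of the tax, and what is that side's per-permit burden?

Rewrite in direct form: Qd = 310 − P and Qs = 2P + 256.
Before the tax: set 310 − P = 2P + 256 → P* = £18, Q* = 292.
With the tax collected from suppliers, supply shifts: Qs = 2(P − 6) + 256.
New equilibrium: consumers pay £22, suppliers receive £16, Q = 288. (Wedge: Pb − Ps = 6.)
Per-permit burden: consumers £4, suppliers £2.
Consumers take the larger share because demand is less price-elastic here (demand slope 1 vs supply slope 2).

Consumers bear the larger share: £4 per permit.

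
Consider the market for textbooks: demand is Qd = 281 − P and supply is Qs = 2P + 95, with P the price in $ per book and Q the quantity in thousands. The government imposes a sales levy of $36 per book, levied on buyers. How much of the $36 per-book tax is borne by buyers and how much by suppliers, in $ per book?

Buyers bear $24 per book; suppliers bear $12 per book.

Without the tax, 281 − P = 2P + 95 gives 3P = 186, so P* = $62 and Q* = 219.
With the tax collected from buyers, demand (in seller-price terms) shifts: Qd = 281 − (P + 36).
New equilibrium: buyers pay $86, suppliers receive $50, Q = 195. (Wedge: Pb − Ps = 36.)
Burden on buyers: $24; on suppliers: $12. (They sum to $36.)
The less price-elastic side of the market bears the larger share of a per-unit tax.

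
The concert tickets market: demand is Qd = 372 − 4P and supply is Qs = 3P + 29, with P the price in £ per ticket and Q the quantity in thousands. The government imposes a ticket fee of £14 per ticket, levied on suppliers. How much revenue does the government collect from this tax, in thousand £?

Without the tax, 372 − 4P = 3P + 29 gives 7P = 343, so P* = £49 and Q* = 176.
With the tax collected from suppliers, supply shifts: Qs = 3(P − 14) + 29.
Solving gives Q = 152 with buyers paying £55 and suppliers receiving £41 (the £14 wedge).
Revenue = t · Q = 14 · 152 = £2128.

Tax revenue = £2128 thousand.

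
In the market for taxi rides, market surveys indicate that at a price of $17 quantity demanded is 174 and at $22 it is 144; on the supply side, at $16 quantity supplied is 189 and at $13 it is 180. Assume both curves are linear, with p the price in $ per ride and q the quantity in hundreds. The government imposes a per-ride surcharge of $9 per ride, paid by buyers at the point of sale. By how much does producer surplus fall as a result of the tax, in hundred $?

Producer surplus falls by $1062 hundred.

Demand slope: (144 − 174)/(22 − 17) = -6, so qd = 276 − 6p.
Supply slope: (180 − 189)/(13 − 16) = 3, so qs = 3p + 141.
Without the tax, 276 − 6p = 3p + 141 gives 9p = 135, so p* = $15 and q* = 186.
With the tax collected from buyers, demand (in seller-price terms) shifts: qd = 276 − 6(p + 9).
New equilibrium: buyers pay $18, suppliers receive $9, q = 168. (Wedge: pb − ps = 9.)
ΔPS is the trapezoid between Q = 168 and Q = 186 of height $6: ½ · (186 + 168) · 6 = $1062.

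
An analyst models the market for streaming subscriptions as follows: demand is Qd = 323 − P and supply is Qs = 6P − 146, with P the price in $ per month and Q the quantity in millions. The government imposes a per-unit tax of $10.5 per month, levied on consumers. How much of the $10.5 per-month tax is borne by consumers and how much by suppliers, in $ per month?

Before the tax: set 323 − P = 6P − 146 → P* = $67, Q* = 256.
With the tax collected from consumers, demand (in seller-price terms) shifts: Qd = 323 − (P + 10.5).
Solving gives Q = 247 with consumers paying $76 and suppliers receiving $65.5 (the $10.5 wedge).
Burden on consumers: $9; on suppliers: $1.5. (They sum to $10.5.)
The less price-elastic side of the market bears the larger share of a per-unit tax.

Consumers bear $9 per month; suppliers bear $1.5 per month.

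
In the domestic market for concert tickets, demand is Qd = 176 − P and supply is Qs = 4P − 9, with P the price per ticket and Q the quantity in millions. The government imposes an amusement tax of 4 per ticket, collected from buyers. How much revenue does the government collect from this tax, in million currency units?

Tax revenue = 543.2 million.

Before the tax: set 176 − P = 4P − 9 → P* = 37, Q* = 139.
With the tax collected from buyers, demand (in seller-price terms) shifts: Qd = 176 − (P + 4).
New equilibrium: buyers pay 40.2, suppliers receive 36.2, Q = 135.8. (Wedge: Pb − Ps = 4.)
Revenue = t · Q = 4 · 135.8 = 543.2.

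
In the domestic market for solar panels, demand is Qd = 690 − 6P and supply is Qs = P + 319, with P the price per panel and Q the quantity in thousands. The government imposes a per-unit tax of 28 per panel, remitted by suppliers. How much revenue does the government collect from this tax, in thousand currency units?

Before the tax: set 690 − 6P = P + 319 → P* = 53, Q* = 372.
With the tax collected from suppliers, supply shifts: Qs = (P − 28) + 319.
New equilibrium: buyers pay 57, suppliers receive 29, Q = 348. (Wedge: Pb − Ps = 28.)
Revenue = t · Q = 28 · 348 = 9744.

Tax revenue = 9744 thousand.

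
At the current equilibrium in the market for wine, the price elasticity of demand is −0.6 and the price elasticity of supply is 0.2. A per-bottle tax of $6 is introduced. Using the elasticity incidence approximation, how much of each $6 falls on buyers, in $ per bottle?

Incidence ratio: buyers' share ≈ εs / (εs + |εd|) = 0.2 / (0.2 + 0.6) = 0.25.
So buyers bear ≈ 0.25 × $6 = $1.5; producers bear $4.5.

Buyers bear ≈ $1.5 per bottle.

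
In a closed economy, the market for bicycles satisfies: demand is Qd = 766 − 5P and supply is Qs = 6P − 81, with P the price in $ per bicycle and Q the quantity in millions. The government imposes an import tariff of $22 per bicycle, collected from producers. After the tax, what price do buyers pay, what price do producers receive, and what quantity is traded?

Without the tax, 766 − 5P = 6P − 81 gives 11P = 847, so P* = $77 and Q* = 381.
With the tax collected from producers, supply shifts: Qs = 6(P − 22) − 81.
Solving gives Q = 321 with buyers paying $89 and producers receiving $67 (the $22 wedge).

Buyers pay $89; producers receive $67; quantity = 321.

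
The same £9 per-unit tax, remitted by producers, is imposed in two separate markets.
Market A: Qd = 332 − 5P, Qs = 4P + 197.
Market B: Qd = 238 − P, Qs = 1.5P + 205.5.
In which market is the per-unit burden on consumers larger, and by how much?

Market A: pre-tax P* = £15, Q* = 257; post-tax Q = 237; per-unit burden on consumers = £4.
Market B: pre-tax P* = £13, Q* = 225; post-tax Q = 219.6; per-unit burden on consumers = £5.4.
Difference: £4 vs £5.4 → market B is larger by £1.4.

Market B, by £1.4.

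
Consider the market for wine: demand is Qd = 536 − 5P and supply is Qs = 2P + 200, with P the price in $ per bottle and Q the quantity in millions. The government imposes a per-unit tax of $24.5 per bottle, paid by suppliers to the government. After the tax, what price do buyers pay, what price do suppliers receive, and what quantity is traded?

Before the tax: set 536 − 5P = 2P + 200 → P* = $48, Q* = 296.
With the tax collected from suppliers, supply shifts: Qs = 2(P − 24.5) + 200.
Solving gives Q = 261 with buyers paying $55 and suppliers receiving $30.5 (the $24.5 wedge).
The less price-elastic side of the market bears the larger share of a per-unit tax.

Buyers pay $55; suppliers receive $30.5; quantity = 261.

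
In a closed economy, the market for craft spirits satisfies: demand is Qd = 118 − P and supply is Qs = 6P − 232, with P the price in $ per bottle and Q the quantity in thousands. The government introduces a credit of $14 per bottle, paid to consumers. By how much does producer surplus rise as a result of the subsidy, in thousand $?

Producer surplus rises by $148 thousand.

Before the subsidy: set 118 − P = 6P − 232 → P* = $50, Q* = 68.
With a per-unit subsidy paid to consumers, each effectively pays P − 14, so demand becomes Qd = 118 − (P − 14).
Solving gives Q = 80 with consumers paying $38 and producers receiving $52 (the $14 wedge).
ΔPS is the trapezoid between Q = 80 and Q = 68 of height $2: ½ · (68 + 80) · 2 = $148.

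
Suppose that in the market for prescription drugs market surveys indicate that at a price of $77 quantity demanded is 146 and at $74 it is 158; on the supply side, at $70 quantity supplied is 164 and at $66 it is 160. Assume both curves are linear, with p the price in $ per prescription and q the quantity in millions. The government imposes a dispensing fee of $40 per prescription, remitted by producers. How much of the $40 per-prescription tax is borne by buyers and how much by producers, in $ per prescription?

Demand slope: (158 − 146)/(74 − 77) = -4, so qd = 454 − 4p.
Supply slope: (160 − 164)/(66 − 70) = 1, so qs = p + 94.
Without the tax, 454 − 4p = p + 94 gives 5p = 360, so p* = $72 and q* = 166.
With the tax collected from producers, supply shifts: qs = (p − 40) + 94.
Solving gives q = 134 with buyers paying $80 and producers receiving $40 (the $40 wedge).
Burden on buyers: $8; on producers: $32. (They sum to $40.)
The less price-elastic side of the market bears the larger share of a per-unit tax.

Buyers bear $8 per prescription; producers bear $32 per prescription.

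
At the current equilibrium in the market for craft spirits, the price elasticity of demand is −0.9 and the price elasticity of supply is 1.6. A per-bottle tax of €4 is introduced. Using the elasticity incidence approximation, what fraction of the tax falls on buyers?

Incidence ratio: buyers' share ≈ εs / (εs + |εd|) = 1.6 / (1.6 + 0.9) = 0.64.
Supply is the more elastic side, so buyers bear the larger share.

Buyers' share ≈ 0.64.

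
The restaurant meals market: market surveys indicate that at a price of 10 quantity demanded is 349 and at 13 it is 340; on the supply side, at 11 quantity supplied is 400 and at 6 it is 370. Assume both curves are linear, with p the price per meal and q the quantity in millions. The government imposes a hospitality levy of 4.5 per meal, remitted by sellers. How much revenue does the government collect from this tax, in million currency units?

Demand slope: (340 − 349)/(13 − 10) = -3, so qd = 379 − 3p.
Supply slope: (370 − 400)/(6 − 11) = 6, so qs = 6p + 334.
Before the tax: set 379 − 3p = 6p + 334 → p* = 5, q* = 364.
With the tax collected from sellers, supply shifts: qs = 6(p − 4.5) + 334.
Solving gives q = 355 with consumers paying 8 and sellers receiving 3.5 (the 4.5 wedge).
Revenue = t · Q = 4.5 · 355 = 1597.5.

Tax revenue = 1597.5 million.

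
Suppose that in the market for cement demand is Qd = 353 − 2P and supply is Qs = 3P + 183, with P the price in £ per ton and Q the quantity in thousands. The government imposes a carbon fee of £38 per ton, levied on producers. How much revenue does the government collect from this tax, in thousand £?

Tax revenue = £9097.2 thousand.

Before the tax: set 353 − 2P = 3P + 183 → P* = £34, Q* = 285.
With the tax collected from producers, supply shifts: Qs = 3(P − 38) + 183.
New equilibrium: consumers pay £56.8, producers receive £18.8, Q = 239.4. (Wedge: Pb − Ps = 38.)
Revenue = t · Q = 38 · 239.4 = £9097.2.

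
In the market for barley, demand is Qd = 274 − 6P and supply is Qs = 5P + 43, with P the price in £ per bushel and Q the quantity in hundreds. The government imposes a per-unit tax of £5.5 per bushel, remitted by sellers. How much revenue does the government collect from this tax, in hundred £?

Before the tax: set 274 − 6P = 5P + 43 → P* = £21, Q* = 148.
With the tax collected from sellers, supply shifts: Qs = 5(P − 5.5) + 43.
New equilibrium: consumers pay £23.5, sellers receive £18, Q = 133. (Wedge: Pb − Ps = 5.5.)
Revenue = t · Q = 5.5 · 133 = £731.5.

Tax revenue = £731.5 hundred.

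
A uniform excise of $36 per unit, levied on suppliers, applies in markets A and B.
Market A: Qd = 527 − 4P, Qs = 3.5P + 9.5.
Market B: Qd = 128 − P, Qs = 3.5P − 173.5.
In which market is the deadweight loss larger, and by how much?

Market A: pre-tax P* = $69, Q* = 251; post-tax Q = 183.8; deadweight loss = $1209.6.
Market B: pre-tax P* = $67, Q* = 61; post-tax Q = 33; deadweight loss = $504.
Difference: $1209.6 vs $504 → market A is larger by $705.6.

Market A, by $705.6.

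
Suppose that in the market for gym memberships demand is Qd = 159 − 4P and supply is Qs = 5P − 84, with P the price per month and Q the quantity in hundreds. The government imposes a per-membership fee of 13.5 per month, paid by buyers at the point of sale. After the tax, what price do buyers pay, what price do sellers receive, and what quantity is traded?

Without the tax, 159 − 4P = 5P − 84 gives 9P = 243, so P* = 27 and Q* = 51.
With the tax collected from buyers, demand (in seller-price terms) shifts: Qd = 159 − 4(P + 13.5).
New equilibrium: buyers pay 34.5, sellers receive 21, Q = 21. (Wedge: Pb − Ps = 13.5.)
The less price-elastic side of the market bears the larger share of a per-unit tax.

Buyers pay 34.5; sellers receive 21; quantity = 21.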